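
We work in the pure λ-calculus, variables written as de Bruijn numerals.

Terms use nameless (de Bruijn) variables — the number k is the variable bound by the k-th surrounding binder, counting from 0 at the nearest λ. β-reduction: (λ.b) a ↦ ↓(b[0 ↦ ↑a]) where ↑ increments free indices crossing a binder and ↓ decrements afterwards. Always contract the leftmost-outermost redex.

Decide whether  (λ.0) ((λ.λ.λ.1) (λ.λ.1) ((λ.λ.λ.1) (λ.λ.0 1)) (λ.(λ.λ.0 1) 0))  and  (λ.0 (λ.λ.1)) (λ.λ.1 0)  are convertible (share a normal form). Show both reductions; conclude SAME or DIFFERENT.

Answer: SAME — A ⇓ λ.λ.1, B ⇓ λ.λ.1

Derivation:
Term A:
  start: (λ.0) ((λ.λ.λ.1) (λ.λ.1) ((λ.λ.λ.1) (λ.λ.0 1)) (λ.(λ.λ.0 1) 0))
  step 1: (λ.λ.λ.1) (λ.λ.1) ((λ.λ.λ.1) (λ.λ.0 1)) (λ.(λ.λ.0 1) 0)
  step 2: (λ.λ.1) ((λ.λ.λ.1) (λ.λ.0 1)) (λ.(λ.λ.0 1) 0)
  step 3: (λ.(λ.λ.λ.1) (λ.λ.0 1)) (λ.(λ.λ.0 1) 0)
  step 4: (λ.λ.λ.1) (λ.λ.0 1)
  step 5: λ.λ.1

Term B:
  start: (λ.0 (λ.λ.1)) (λ.λ.1 0)
  step 1: (λ.λ.1 0) (λ.λ.1)
  step 2: λ.(λ.λ.1) 0
  step 3: λ.λ.1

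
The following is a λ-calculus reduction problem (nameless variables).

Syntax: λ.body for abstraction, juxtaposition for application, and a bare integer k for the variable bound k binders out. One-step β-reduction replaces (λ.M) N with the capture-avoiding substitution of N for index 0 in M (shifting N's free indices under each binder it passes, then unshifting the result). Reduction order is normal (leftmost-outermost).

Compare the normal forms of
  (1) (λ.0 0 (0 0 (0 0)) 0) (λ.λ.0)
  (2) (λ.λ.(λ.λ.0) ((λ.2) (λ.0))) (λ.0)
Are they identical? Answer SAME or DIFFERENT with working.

Answer: SAME — A ⇓ λ.λ.0, B ⇓ λ.λ.0

Working:
Term A:
  start: (λ.0 0 (0 0 (0 0)) 0) (λ.λ.0)
  [1] (λ.λ.0) (λ.λ.0) ((λ.λ.0) (λ.λ.0) ((λ.λ.0) (λ.λ.0))) (λ.λ.0)
  [2] (λ.0) ((λ.λ.0) (λ.λ.0) ((λ.λ.0) (λ.λ.0))) (λ.λ.0)
  [3] (λ.λ.0) (λ.λ.0) ((λ.λ.0) (λ.λ.0)) (λ.λ.0)
  [4] (λ.0) ((λ.λ.0) (λ.λ.0)) (λ.λ.0)
  [5] (λ.λ.0) (λ.λ.0) (λ.λ.0)
  [6] (λ.0) (λ.λ.0)
  [7] λ.λ.0

Term B:
  start: (λ.λ.(λ.λ.0) ((λ.2) (λ.0))) (λ.0)
  [1] λ.(λ.λ.0) ((λ.λ.0) (λ.0))
  [2] λ.λ.0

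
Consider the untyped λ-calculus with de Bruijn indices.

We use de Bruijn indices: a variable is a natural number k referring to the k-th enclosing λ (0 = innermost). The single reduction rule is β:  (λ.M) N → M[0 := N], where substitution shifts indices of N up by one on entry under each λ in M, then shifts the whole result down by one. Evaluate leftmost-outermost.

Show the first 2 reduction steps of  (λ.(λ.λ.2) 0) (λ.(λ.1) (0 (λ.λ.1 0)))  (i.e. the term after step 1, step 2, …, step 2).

  start: (λ.(λ.λ.2) 0) (λ.(λ.1) (0 (λ.λ.1 0)))
  →1  (λ.λ.λ.(λ.1) (0 (λ.λ.1 0))) (λ.(λ.1) (0 (λ.λ.1 0)))
  →2  λ.λ.(λ.1) (0 (λ.λ.1 0))

Answer: after 2 steps: λ.λ.(λ.1) (0 (λ.λ.1 0))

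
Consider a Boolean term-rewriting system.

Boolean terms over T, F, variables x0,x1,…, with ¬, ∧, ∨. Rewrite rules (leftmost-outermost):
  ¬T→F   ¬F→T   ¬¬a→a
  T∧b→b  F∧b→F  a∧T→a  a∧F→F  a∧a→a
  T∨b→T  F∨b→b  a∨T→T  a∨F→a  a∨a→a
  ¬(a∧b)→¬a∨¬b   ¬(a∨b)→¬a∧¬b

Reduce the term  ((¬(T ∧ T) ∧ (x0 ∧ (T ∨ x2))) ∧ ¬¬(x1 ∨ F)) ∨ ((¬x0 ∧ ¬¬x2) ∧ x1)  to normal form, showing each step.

  start: ((¬(T ∧ T) ∧ (x0 ∧ (T ∨ x2))) ∧ ¬¬(x1 ∨ F)) ∨ ((¬x0 ∧ ¬¬x2) ∧ x1)
  →1  (((¬T ∨ ¬T) ∧ (x0 ∧ (T ∨ x2))) ∧ ¬¬(x1 ∨ F)) ∨ ((¬x0 ∧ ¬¬x2) ∧ x1)
  →2  ((¬T ∧ (x0 ∧ (T ∨ x2))) ∧ ¬¬(x1 ∨ F)) ∨ ((¬x0 ∧ ¬¬x2) ∧ x1)
  →3  ((F ∧ (x0 ∧ (T ∨ x2))) ∧ ¬¬(x1 ∨ F)) ∨ ((¬x0 ∧ ¬¬x2) ∧ x1)
  →4  (F ∧ ¬¬(x1 ∨ F)) ∨ ((¬x0 ∧ ¬¬x2) ∧ x1)
  →5  F ∨ ((¬x0 ∧ ¬¬x2) ∧ x1)
  →6  (¬x0 ∧ ¬¬x2) ∧ x1
  →7  (¬x0 ∧ x2) ∧ x1

Answer: normal form = (¬x0 ∧ x2) ∧ x1  (in 7 steps)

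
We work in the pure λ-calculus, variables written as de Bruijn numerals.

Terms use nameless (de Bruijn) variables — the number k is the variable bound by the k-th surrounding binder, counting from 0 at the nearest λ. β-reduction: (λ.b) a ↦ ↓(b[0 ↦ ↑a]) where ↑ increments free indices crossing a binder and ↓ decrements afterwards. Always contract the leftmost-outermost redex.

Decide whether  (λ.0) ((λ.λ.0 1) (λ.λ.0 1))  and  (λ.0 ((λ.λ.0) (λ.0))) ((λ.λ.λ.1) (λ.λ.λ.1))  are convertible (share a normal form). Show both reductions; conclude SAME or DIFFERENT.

Term A:
  start: (λ.0) ((λ.λ.0 1) (λ.λ.0 1))
  [1] (λ.λ.0 1) (λ.λ.0 1)
  [2] λ.0 (λ.λ.0 1)

Term B:
  start: (λ.0 ((λ.λ.0) (λ.0))) ((λ.λ.λ.1) (λ.λ.λ.1))
  [1] (λ.λ.λ.1) (λ.λ.λ.1) ((λ.λ.0) (λ.0))
  [2] (λ.λ.1) ((λ.λ.0) (λ.0))
  [3] λ.(λ.λ.0) (λ.0)
  [4] λ.λ.0

Answer: DIFFERENT — A ⇓ λ.0 (λ.λ.0 1), B ⇓ λ.λ.0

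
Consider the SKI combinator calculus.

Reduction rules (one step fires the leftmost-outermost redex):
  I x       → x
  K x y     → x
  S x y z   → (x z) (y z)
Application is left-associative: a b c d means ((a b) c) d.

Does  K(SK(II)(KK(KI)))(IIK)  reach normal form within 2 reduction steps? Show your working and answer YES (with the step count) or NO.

Answer: NO — after 2 steps the term is K(KK(KI))(II(KK(KI))), not yet normal

Derivation:
  start: K(SK(II)(KK(KI)))(IIK)
  →1  SK(II)(KK(KI))
  →2  K(KK(KI))(II(KK(KI)))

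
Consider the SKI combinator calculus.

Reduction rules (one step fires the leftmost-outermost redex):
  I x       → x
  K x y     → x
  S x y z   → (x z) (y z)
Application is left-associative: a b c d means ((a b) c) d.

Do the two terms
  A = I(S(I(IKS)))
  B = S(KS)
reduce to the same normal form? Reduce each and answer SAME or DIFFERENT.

Answer: SAME — A ⇓ S(KS), B ⇓ S(KS)

Working:
Term A:
  start: I(S(I(IKS)))
  step 1: S(I(IKS))
  step 2: S(IKS)
  step 3: S(KS)

Term B:
  start: S(KS)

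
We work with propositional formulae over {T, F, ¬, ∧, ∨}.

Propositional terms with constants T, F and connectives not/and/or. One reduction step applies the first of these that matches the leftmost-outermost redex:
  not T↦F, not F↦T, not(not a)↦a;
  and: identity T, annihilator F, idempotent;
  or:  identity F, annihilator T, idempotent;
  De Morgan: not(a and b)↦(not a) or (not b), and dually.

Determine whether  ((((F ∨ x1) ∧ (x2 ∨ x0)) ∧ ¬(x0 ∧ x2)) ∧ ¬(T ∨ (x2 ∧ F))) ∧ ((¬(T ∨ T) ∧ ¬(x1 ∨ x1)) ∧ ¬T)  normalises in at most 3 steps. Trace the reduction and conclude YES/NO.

  start: ((((F ∨ x1) ∧ (x2 ∨ x0)) ∧ ¬(x0 ∧ x2)) ∧ ¬(T ∨ (x2 ∧ F))) ∧ ((¬(T ∨ T) ∧ ¬(x1 ∨ x1)) ∧ ¬T)
  step 1: (((x1 ∧ (x2 ∨ x0)) ∧ ¬(x0 ∧ x2)) ∧ ¬(T ∨ (x2 ∧ F))) ∧ ((¬(T ∨ T) ∧ ¬(x1 ∨ x1)) ∧ ¬T)
  step 2: (((x1 ∧ (x2 ∨ x0)) ∧ (¬x0 ∨ ¬x2)) ∧ ¬(T ∨ (x2 ∧ F))) ∧ ((¬(T ∨ T) ∧ ¬(x1 ∨ x1)) ∧ ¬T)
  step 3: (((x1 ∧ (x2 ∨ x0)) ∧ (¬x0 ∨ ¬x2)) ∧ (¬T ∧ ¬(x2 ∧ F))) ∧ ((¬(T ∨ T) ∧ ¬(x1 ∨ x1)) ∧ ¬T)

Answer: NO — after 3 steps the term is (((x1 ∧ (x2 ∨ x0)) ∧ (¬x0 ∨ ¬x2)) ∧ (¬T ∧ ¬(x2 ∧ F))) ∧ ((¬(T ∨ T) ∧ ¬(x1 ∨ x1)) ∧ ¬T), not yet normal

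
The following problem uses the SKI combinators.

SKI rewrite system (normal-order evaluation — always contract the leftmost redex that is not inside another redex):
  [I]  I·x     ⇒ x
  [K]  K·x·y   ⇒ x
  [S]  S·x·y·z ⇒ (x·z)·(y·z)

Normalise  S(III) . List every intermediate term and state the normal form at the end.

  start: S(III)
  step 1: S(II)
  step 2: SI

Answer: normal form = SI  (in 2 steps)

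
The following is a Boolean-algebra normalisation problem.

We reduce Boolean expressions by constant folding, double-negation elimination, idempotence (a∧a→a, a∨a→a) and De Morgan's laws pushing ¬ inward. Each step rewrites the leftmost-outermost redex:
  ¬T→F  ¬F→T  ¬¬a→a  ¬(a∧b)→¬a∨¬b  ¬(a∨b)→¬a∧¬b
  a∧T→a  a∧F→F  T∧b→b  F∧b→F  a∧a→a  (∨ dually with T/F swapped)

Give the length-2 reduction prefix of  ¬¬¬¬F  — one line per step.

  start: ¬¬¬¬F
  step 1: ¬¬F
  step 2: F

Answer: after 2 steps: F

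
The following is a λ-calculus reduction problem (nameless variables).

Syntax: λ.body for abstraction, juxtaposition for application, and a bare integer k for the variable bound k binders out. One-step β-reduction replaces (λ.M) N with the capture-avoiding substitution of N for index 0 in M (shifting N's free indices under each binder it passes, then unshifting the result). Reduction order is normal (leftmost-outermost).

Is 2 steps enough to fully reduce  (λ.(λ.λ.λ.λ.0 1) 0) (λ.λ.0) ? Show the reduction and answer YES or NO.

Answer: YES — reaches normal form λ.λ.λ.0 1 in 2 ≤ 2 steps

Reduction:
  start: (λ.(λ.λ.λ.λ.0 1) 0) (λ.λ.0)
  step 1: (λ.λ.λ.λ.0 1) (λ.λ.0)
  step 2: λ.λ.λ.0 1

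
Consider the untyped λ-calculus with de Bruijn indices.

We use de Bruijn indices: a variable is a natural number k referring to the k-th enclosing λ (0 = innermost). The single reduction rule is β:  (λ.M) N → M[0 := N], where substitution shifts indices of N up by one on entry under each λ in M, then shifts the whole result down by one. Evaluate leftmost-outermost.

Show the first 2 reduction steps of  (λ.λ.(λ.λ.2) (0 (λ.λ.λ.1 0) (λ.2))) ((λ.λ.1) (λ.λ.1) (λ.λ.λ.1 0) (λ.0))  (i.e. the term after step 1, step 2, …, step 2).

Answer: after 2 steps: λ.λ.1

Reduction:
  start: (λ.λ.(λ.λ.2) (0 (λ.λ.λ.1 0) (λ.2))) ((λ.λ.1) (λ.λ.1) (λ.λ.λ.1 0) (λ.0))
  →1  λ.(λ.λ.2) (0 (λ.λ.λ.1 0) (λ.(λ.λ.1) (λ.λ.1) (λ.λ.λ.1 0) (λ.0)))
  →2  λ.λ.1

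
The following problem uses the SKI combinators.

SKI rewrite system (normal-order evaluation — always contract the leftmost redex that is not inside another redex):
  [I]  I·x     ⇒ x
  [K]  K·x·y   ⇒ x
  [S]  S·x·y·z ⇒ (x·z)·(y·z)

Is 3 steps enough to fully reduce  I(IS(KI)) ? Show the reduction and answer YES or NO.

Answer: YES — reaches normal form S(KI) in 2 ≤ 3 steps

Derivation:
  start: I(IS(KI))
  [1] IS(KI)
  [2] S(KI)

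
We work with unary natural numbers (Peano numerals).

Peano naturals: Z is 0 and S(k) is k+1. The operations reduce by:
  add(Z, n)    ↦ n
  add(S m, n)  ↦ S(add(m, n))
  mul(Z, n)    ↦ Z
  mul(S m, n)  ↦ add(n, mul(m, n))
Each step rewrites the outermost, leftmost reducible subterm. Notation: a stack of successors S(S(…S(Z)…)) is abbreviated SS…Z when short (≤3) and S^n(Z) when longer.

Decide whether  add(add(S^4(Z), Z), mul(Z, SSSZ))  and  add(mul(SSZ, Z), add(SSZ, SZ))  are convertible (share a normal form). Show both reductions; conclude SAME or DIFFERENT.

Answer: DIFFERENT — A ⇓ S^4(Z), B ⇓ SSSZ

Working:
Term A:
  start: add(add(S^4(Z), Z), mul(Z, SSSZ))
  [1] add(S(add(SSSZ, Z)), mul(Z, SSSZ))
  [2] S(add(add(SSSZ, Z), mul(Z, SSSZ)))
  [3] S(add(S(add(SSZ, Z)), mul(Z, SSSZ)))
  [4] S(S(add(add(SSZ, Z), mul(Z, SSSZ))))
  [5] S(S(add(S(add(SZ, Z)), mul(Z, SSSZ))))
  [6] S(S(S(add(add(SZ, Z), mul(Z, SSSZ)))))
  [7] S(S(S(add(S(add(Z, Z)), mul(Z, SSSZ)))))
  [8] S(S(S(S(add(add(Z, Z), mul(Z, SSSZ))))))
  [9] S(S(S(S(add(Z, mul(Z, SSSZ))))))
  [10] S(S(S(S(mul(Z, SSSZ)))))
  [11] S^4(Z)

Term B:
  start: add(mul(SSZ, Z), add(SSZ, SZ))
  [1] add(add(Z, mul(SZ, Z)), add(SSZ, SZ))
  [2] add(mul(SZ, Z), add(SSZ, SZ))
  [3] add(add(Z, mul(Z, Z)), add(SSZ, SZ))
  [4] add(mul(Z, Z), add(SSZ, SZ))
  [5] add(Z, add(SSZ, SZ))
  [6] add(SSZ, SZ)
  [7] S(add(SZ, SZ))
  [8] S(S(add(Z, SZ)))
  [9] SSSZ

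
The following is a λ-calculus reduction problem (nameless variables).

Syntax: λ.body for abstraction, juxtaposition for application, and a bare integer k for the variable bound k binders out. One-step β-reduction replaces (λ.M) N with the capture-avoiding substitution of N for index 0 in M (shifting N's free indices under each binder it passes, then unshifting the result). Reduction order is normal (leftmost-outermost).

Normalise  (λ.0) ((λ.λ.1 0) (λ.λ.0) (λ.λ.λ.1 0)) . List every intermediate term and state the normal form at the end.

  start: (λ.0) ((λ.λ.1 0) (λ.λ.0) (λ.λ.λ.1 0))
  [1] (λ.λ.1 0) (λ.λ.0) (λ.λ.λ.1 0)
  [2] (λ.(λ.λ.0) 0) (λ.λ.λ.1 0)
  [3] (λ.λ.0) (λ.λ.λ.1 0)
  [4] λ.0

Answer: normal form = λ.0  (in 4 steps)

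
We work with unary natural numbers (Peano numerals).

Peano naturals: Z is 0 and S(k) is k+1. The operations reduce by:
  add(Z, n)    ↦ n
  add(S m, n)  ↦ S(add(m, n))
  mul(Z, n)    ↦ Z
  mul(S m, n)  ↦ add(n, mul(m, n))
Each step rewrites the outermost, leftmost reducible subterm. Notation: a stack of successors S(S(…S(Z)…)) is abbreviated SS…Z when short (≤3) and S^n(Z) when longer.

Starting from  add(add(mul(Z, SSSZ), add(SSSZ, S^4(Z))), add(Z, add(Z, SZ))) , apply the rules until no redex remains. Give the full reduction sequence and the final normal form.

Answer: normal form = S^8(Z)  (in 16 steps)

Reduction:
  start: add(add(mul(Z, SSSZ), add(SSSZ, S^4(Z))), add(Z, add(Z, SZ)))
  →1  add(add(Z, add(SSSZ, S^4(Z))), add(Z, add(Z, SZ)))
  →2  add(add(SSSZ, S^4(Z)), add(Z, add(Z, SZ)))
  →3  add(S(add(SSZ, S^4(Z))), add(Z, add(Z, SZ)))
  →4  S(add(add(SSZ, S^4(Z)), add(Z, add(Z, SZ))))
  →5  S(add(S(add(SZ, S^4(Z))), add(Z, add(Z, SZ))))
  →6  S(S(add(add(SZ, S^4(Z)), add(Z, add(Z, SZ)))))
  →7  S(S(add(S(add(Z, S^4(Z))), add(Z, add(Z, SZ)))))
  →8  S(S(S(add(add(Z, S^4(Z)), add(Z, add(Z, SZ))))))
  →9  S(S(S(add(S^4(Z), add(Z, add(Z, SZ))))))
  →10  S(S(S(S(add(SSSZ, add(Z, add(Z, SZ)))))))
  →11  S(S(S(S(S(add(SSZ, add(Z, add(Z, SZ))))))))
  →12  S(S(S(S(S(S(add(SZ, add(Z, add(Z, SZ)))))))))
  →13  S(S(S(S(S(S(S(add(Z, add(Z, add(Z, SZ))))))))))
  →14  S(S(S(S(S(S(S(add(Z, add(Z, SZ)))))))))
  →15  S(S(S(S(S(S(S(add(Z, SZ))))))))
  →16  S^8(Z)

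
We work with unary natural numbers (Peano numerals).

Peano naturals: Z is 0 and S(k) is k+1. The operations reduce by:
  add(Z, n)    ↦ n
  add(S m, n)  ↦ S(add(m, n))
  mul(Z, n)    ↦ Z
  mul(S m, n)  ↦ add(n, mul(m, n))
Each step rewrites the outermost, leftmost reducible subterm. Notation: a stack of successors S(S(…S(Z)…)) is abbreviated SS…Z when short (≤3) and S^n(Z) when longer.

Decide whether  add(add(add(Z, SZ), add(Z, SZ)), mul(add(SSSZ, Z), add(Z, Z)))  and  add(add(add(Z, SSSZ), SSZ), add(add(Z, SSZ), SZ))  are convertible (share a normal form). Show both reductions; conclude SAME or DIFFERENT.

Term A:
  start: add(add(add(Z, SZ), add(Z, SZ)), mul(add(SSSZ, Z), add(Z, Z)))
  [1] add(add(SZ, add(Z, SZ)), mul(add(SSSZ, Z), add(Z, Z)))
  [2] add(S(add(Z, add(Z, SZ))), mul(add(SSSZ, Z), add(Z, Z)))
  [3] S(add(add(Z, add(Z, SZ)), mul(add(SSSZ, Z), add(Z, Z))))
  [4] S(add(add(Z, SZ), mul(add(SSSZ, Z), add(Z, Z))))
  [5] S(add(SZ, mul(add(SSSZ, Z), add(Z, Z))))
  [6] S(S(add(Z, mul(add(SSSZ, Z), add(Z, Z)))))
  [7] S(S(mul(add(SSSZ, Z), add(Z, Z))))
  [8] S(S(mul(S(add(SSZ, Z)), add(Z, Z))))
  [9] S(S(add(add(Z, Z), mul(add(SSZ, Z), add(Z, Z)))))
  [10] S(S(add(Z, mul(add(SSZ, Z), add(Z, Z)))))
  [11] S(S(mul(add(SSZ, Z), add(Z, Z))))
  [12] S(S(mul(S(add(SZ, Z)), add(Z, Z))))
  [13] S(S(add(add(Z, Z), mul(add(SZ, Z), add(Z, Z)))))
  [14] S(S(add(Z, mul(add(SZ, Z), add(Z, Z)))))
  [15] S(S(mul(add(SZ, Z), add(Z, Z))))
  [16] S(S(mul(S(add(Z, Z)), add(Z, Z))))
  [17] S(S(add(add(Z, Z), mul(add(Z, Z), add(Z, Z)))))
  [18] S(S(add(Z, mul(add(Z, Z), add(Z, Z)))))
  [19] S(S(mul(add(Z, Z), add(Z, Z))))
  [20] S(S(mul(Z, add(Z, Z))))
  [21] SSZ

Term B:
  start: add(add(add(Z, SSSZ), SSZ), add(add(Z, SSZ), SZ))
  [1] add(add(SSSZ, SSZ), add(add(Z, SSZ), SZ))
  [2] add(S(add(SSZ, SSZ)), add(add(Z, SSZ), SZ))
  [3] S(add(add(SSZ, SSZ), add(add(Z, SSZ), SZ)))
  [4] S(add(S(add(SZ, SSZ)), add(add(Z, SSZ), SZ)))
  [5] S(S(add(add(SZ, SSZ), add(add(Z, SSZ), SZ))))
  [6] S(S(add(S(add(Z, SSZ)), add(add(Z, SSZ), SZ))))
  [7] S(S(S(add(add(Z, SSZ), add(add(Z, SSZ), SZ)))))
  [8] S(S(S(add(SSZ, add(add(Z, SSZ), SZ)))))
  [9] S(S(S(S(add(SZ, add(add(Z, SSZ), SZ))))))
  [10] S(S(S(S(S(add(Z, add(add(Z, SSZ), SZ)))))))
  [11] S(S(S(S(S(add(add(Z, SSZ), SZ))))))
  [12] S(S(S(S(S(add(SSZ, SZ))))))
  [13] S(S(S(S(S(S(add(SZ, SZ)))))))
  [14] S(S(S(S(S(S(S(add(Z, SZ))))))))
  [15] S^8(Z)

Answer: DIFFERENT — A ⇓ SSZ, B ⇓ S^8(Z)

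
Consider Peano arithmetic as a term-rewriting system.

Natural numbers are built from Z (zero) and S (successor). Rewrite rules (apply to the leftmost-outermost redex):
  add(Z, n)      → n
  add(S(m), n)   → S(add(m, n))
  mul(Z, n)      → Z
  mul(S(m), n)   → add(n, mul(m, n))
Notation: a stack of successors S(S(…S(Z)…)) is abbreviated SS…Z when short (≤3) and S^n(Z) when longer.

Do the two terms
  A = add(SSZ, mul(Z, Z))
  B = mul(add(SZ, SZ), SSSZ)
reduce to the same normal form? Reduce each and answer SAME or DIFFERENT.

Answer: DIFFERENT — A ⇓ SSZ, B ⇓ S^6(Z)

Reduction:
Term A:
  start: add(SSZ, mul(Z, Z))
  step 1: S(add(SZ, mul(Z, Z)))
  step 2: S(S(add(Z, mul(Z, Z))))
  step 3: S(S(mul(Z, Z)))
  step 4: SSZ

Term B:
  start: mul(add(SZ, SZ), SSSZ)
  step 1: mul(S(add(Z, SZ)), SSSZ)
  step 2: add(SSSZ, mul(add(Z, SZ), SSSZ))
  step 3: S(add(SSZ, mul(add(Z, SZ), SSSZ)))
  step 4: S(S(add(SZ, mul(add(Z, SZ), SSSZ))))
  step 5: S(S(S(add(Z, mul(add(Z, SZ), SSSZ)))))
  step 6: S(S(S(mul(add(Z, SZ), SSSZ))))
  step 7: S(S(S(mul(SZ, SSSZ))))
  step 8: S(S(S(add(SSSZ, mul(Z, SSSZ)))))
  step 9: S(S(S(S(add(SSZ, mul(Z, SSSZ))))))
  step 10: S(S(S(S(S(add(SZ, mul(Z, SSSZ)))))))
  step 11: S(S(S(S(S(S(add(Z, mul(Z, SSSZ))))))))
  step 12: S(S(S(S(S(S(mul(Z, SSSZ)))))))
  step 13: S^6(Z)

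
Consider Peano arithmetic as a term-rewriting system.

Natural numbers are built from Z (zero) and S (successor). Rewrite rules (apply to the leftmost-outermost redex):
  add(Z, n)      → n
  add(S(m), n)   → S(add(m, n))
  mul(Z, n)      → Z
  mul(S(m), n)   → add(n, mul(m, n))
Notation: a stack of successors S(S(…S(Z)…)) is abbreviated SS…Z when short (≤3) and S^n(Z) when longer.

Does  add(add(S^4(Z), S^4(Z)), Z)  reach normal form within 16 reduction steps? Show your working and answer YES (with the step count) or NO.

Answer: YES — reaches normal form S^8(Z) in 14 ≤ 16 steps

Derivation:
  start: add(add(S^4(Z), S^4(Z)), Z)
  [1] add(S(add(SSSZ, S^4(Z))), Z)
  [2] S(add(add(SSSZ, S^4(Z)), Z))
  [3] S(add(S(add(SSZ, S^4(Z))), Z))
  [4] S(S(add(add(SSZ, S^4(Z)), Z)))
  [5] S(S(add(S(add(SZ, S^4(Z))), Z)))
  [6] S(S(S(add(add(SZ, S^4(Z)), Z))))
  [7] S(S(S(add(S(add(Z, S^4(Z))), Z))))
  [8] S(S(S(S(add(add(Z, S^4(Z)), Z)))))
  [9] S(S(S(S(add(S^4(Z), Z)))))
  [10] S(S(S(S(S(add(SSSZ, Z))))))
  [11] S(S(S(S(S(S(add(SSZ, Z)))))))
  [12] S(S(S(S(S(S(S(add(SZ, Z))))))))
  [13] S(S(S(S(S(S(S(S(add(Z, Z)))))))))
  [14] S^8(Z)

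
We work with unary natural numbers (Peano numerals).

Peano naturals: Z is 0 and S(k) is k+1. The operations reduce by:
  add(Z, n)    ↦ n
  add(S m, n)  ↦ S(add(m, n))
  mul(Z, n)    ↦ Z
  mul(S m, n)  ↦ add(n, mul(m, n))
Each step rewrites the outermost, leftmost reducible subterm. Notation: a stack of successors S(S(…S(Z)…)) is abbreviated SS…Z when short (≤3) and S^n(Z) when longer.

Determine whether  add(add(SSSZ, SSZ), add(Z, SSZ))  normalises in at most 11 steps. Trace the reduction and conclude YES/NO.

  start: add(add(SSSZ, SSZ), add(Z, SSZ))
  step 1: add(S(add(SSZ, SSZ)), add(Z, SSZ))
  step 2: S(add(add(SSZ, SSZ), add(Z, SSZ)))
  step 3: S(add(S(add(SZ, SSZ)), add(Z, SSZ)))
  step 4: S(S(add(add(SZ, SSZ), add(Z, SSZ))))
  step 5: S(S(add(S(add(Z, SSZ)), add(Z, SSZ))))
  step 6: S(S(S(add(add(Z, SSZ), add(Z, SSZ)))))
  step 7: S(S(S(add(SSZ, add(Z, SSZ)))))
  step 8: S(S(S(S(add(SZ, add(Z, SSZ))))))
  step 9: S(S(S(S(S(add(Z, add(Z, SSZ)))))))
  step 10: S(S(S(S(S(add(Z, SSZ))))))
  step 11: S^7(Z)

Answer: YES — reaches normal form S^7(Z) in 11 ≤ 11 steps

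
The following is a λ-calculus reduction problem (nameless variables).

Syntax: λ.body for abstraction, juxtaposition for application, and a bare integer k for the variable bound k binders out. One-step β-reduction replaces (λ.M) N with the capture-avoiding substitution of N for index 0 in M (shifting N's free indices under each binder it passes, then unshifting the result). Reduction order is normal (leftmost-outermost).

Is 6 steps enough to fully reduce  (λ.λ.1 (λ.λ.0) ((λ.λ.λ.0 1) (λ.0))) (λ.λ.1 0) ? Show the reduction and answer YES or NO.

  start: (λ.λ.1 (λ.λ.0) ((λ.λ.λ.0 1) (λ.0))) (λ.λ.1 0)
  →1  λ.(λ.λ.1 0) (λ.λ.0) ((λ.λ.λ.0 1) (λ.0))
  →2  λ.(λ.(λ.λ.0) 0) ((λ.λ.λ.0 1) (λ.0))
  →3  λ.(λ.λ.0) ((λ.λ.λ.0 1) (λ.0))
  →4  λ.λ.0

Answer: YES — reaches normal form λ.λ.0 in 4 ≤ 6 steps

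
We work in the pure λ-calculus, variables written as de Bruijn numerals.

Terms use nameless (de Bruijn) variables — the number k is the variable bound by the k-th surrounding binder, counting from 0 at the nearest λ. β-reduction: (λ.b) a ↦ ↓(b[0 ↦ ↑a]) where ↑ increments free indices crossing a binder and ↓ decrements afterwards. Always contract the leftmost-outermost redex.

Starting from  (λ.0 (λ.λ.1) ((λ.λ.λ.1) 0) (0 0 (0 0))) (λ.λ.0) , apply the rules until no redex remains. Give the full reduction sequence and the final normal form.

  start: (λ.0 (λ.λ.1) ((λ.λ.λ.1) 0) (0 0 (0 0))) (λ.λ.0)
  step 1: (λ.λ.0) (λ.λ.1) ((λ.λ.λ.1) (λ.λ.0)) ((λ.λ.0) (λ.λ.0) ((λ.λ.0) (λ.λ.0)))
  step 2: (λ.0) ((λ.λ.λ.1) (λ.λ.0)) ((λ.λ.0) (λ.λ.0) ((λ.λ.0) (λ.λ.0)))
  step 3: (λ.λ.λ.1) (λ.λ.0) ((λ.λ.0) (λ.λ.0) ((λ.λ.0) (λ.λ.0)))
  step 4: (λ.λ.1) ((λ.λ.0) (λ.λ.0) ((λ.λ.0) (λ.λ.0)))
  step 5: λ.(λ.λ.0) (λ.λ.0) ((λ.λ.0) (λ.λ.0))
  step 6: λ.(λ.0) ((λ.λ.0) (λ.λ.0))
  step 7: λ.(λ.λ.0) (λ.λ.0)
  step 8: λ.λ.0

Answer: normal form = λ.λ.0  (in 8 steps)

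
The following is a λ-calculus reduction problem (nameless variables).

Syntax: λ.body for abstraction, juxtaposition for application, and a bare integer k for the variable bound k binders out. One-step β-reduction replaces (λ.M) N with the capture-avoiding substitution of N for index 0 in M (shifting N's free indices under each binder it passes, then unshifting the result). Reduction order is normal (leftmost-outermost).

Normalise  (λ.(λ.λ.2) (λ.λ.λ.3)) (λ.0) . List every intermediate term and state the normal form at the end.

  start: (λ.(λ.λ.2) (λ.λ.λ.3)) (λ.0)
  →1  (λ.λ.λ.0) (λ.λ.λ.λ.0)
  →2  λ.λ.0

Answer: normal form = λ.λ.0  (in 2 steps)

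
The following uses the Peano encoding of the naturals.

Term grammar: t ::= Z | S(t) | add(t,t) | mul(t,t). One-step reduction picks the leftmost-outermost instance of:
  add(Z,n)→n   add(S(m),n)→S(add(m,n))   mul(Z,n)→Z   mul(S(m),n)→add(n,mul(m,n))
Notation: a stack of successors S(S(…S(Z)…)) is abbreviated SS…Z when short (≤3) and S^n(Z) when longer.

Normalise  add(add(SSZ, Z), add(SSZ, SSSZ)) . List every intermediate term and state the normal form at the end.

Answer: normal form = S^7(Z)  (in 9 steps)

Reduction:
  start: add(add(SSZ, Z), add(SSZ, SSSZ))
  [1] add(S(add(SZ, Z)), add(SSZ, SSSZ))
  [2] S(add(add(SZ, Z), add(SSZ, SSSZ)))
  [3] S(add(S(add(Z, Z)), add(SSZ, SSSZ)))
  [4] S(S(add(add(Z, Z), add(SSZ, SSSZ))))
  [5] S(S(add(Z, add(SSZ, SSSZ))))
  [6] S(S(add(SSZ, SSSZ)))
  [7] S(S(S(add(SZ, SSSZ))))
  [8] S(S(S(S(add(Z, SSSZ)))))
  [9] S^7(Z)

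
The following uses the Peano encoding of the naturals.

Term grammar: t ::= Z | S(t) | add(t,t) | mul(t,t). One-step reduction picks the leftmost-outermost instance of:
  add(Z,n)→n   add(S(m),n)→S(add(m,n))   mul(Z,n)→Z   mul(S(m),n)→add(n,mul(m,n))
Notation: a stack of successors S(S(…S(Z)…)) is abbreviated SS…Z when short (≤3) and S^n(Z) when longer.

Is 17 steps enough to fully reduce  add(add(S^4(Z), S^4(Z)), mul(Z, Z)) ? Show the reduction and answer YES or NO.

  start: add(add(S^4(Z), S^4(Z)), mul(Z, Z))
  →1  add(S(add(SSSZ, S^4(Z))), mul(Z, Z))
  →2  S(add(add(SSSZ, S^4(Z)), mul(Z, Z)))
  →3  S(add(S(add(SSZ, S^4(Z))), mul(Z, Z)))
  →4  S(S(add(add(SSZ, S^4(Z)), mul(Z, Z))))
  →5  S(S(add(S(add(SZ, S^4(Z))), mul(Z, Z))))
  →6  S(S(S(add(add(SZ, S^4(Z)), mul(Z, Z)))))
  →7  S(S(S(add(S(add(Z, S^4(Z))), mul(Z, Z)))))
  →8  S(S(S(S(add(add(Z, S^4(Z)), mul(Z, Z))))))
  →9  S(S(S(S(add(S^4(Z), mul(Z, Z))))))
  →10  S(S(S(S(S(add(SSSZ, mul(Z, Z)))))))
  →11  S(S(S(S(S(S(add(SSZ, mul(Z, Z))))))))
  →12  S(S(S(S(S(S(S(add(SZ, mul(Z, Z)))))))))
  →13  S(S(S(S(S(S(S(S(add(Z, mul(Z, Z))))))))))
  →14  S(S(S(S(S(S(S(S(mul(Z, Z)))))))))
  →15  S^8(Z)

Answer: YES — reaches normal form S^8(Z) in 15 ≤ 17 steps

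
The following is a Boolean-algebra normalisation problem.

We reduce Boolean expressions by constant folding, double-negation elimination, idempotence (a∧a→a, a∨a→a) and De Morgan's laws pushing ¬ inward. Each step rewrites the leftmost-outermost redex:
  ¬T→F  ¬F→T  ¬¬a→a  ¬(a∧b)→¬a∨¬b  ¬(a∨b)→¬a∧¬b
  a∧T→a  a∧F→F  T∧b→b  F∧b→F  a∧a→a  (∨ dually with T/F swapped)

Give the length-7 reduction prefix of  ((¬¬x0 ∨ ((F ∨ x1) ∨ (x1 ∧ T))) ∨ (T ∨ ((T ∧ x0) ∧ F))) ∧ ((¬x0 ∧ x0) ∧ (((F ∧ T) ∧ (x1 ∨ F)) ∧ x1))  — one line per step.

Answer: after 7 steps: (¬x0 ∧ x0) ∧ (((F ∧ T) ∧ (x1 ∨ F)) ∧ x1)

Working:
  start: ((¬¬x0 ∨ ((F ∨ x1) ∨ (x1 ∧ T))) ∨ (T ∨ ((T ∧ x0) ∧ F))) ∧ ((¬x0 ∧ x0) ∧ (((F ∧ T) ∧ (x1 ∨ F)) ∧ x1))
  [1] ((x0 ∨ ((F ∨ x1) ∨ (x1 ∧ T))) ∨ (T ∨ ((T ∧ x0) ∧ F))) ∧ ((¬x0 ∧ x0) ∧ (((F ∧ T) ∧ (x1 ∨ F)) ∧ x1))
  [2] ((x0 ∨ (x1 ∨ (x1 ∧ T))) ∨ (T ∨ ((T ∧ x0) ∧ F))) ∧ ((¬x0 ∧ x0) ∧ (((F ∧ T) ∧ (x1 ∨ F)) ∧ x1))
  [3] ((x0 ∨ (x1 ∨ x1)) ∨ (T ∨ ((T ∧ x0) ∧ F))) ∧ ((¬x0 ∧ x0) ∧ (((F ∧ T) ∧ (x1 ∨ F)) ∧ x1))
  [4] ((x0 ∨ x1) ∨ (T ∨ ((T ∧ x0) ∧ F))) ∧ ((¬x0 ∧ x0) ∧ (((F ∧ T) ∧ (x1 ∨ F)) ∧ x1))
  [5] ((x0 ∨ x1) ∨ T) ∧ ((¬x0 ∧ x0) ∧ (((F ∧ T) ∧ (x1 ∨ F)) ∧ x1))
  [6] T ∧ ((¬x0 ∧ x0) ∧ (((F ∧ T) ∧ (x1 ∨ F)) ∧ x1))
  [7] (¬x0 ∧ x0) ∧ (((F ∧ T) ∧ (x1 ∨ F)) ∧ x1)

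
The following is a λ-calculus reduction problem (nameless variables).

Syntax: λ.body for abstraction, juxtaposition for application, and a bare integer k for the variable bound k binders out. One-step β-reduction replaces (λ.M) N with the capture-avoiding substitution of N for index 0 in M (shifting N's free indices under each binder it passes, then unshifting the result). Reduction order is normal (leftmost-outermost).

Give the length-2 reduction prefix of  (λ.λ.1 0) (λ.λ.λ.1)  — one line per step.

  start: (λ.λ.1 0) (λ.λ.λ.1)
  step 1: λ.(λ.λ.λ.1) 0
  step 2: λ.λ.λ.1

Answer: after 2 steps: λ.λ.λ.1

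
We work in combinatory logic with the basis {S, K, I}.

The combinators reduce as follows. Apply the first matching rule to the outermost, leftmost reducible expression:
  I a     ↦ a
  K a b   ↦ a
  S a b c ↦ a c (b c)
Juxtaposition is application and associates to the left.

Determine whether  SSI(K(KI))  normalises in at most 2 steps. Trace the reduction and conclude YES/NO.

Answer: YES — reaches normal form S(K(KI))(K(KI)) in 2 ≤ 2 steps

Working:
  start: SSI(K(KI))
  →1  S(K(KI))(I(K(KI)))
  →2  S(K(KI))(K(KI))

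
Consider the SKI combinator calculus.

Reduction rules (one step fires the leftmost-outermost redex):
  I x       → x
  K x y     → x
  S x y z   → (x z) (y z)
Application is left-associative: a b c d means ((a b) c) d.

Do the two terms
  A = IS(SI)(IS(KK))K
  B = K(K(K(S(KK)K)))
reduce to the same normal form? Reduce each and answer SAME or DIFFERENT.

Answer: SAME — A ⇓ K(K(K(S(KK)K))), B ⇓ K(K(K(S(KK)K)))

Reduction:
Term A:
  start: IS(SI)(IS(KK))K
  [1] S(SI)(IS(KK))K
  [2] SIK(IS(KK)K)
  [3] I(IS(KK)K)(K(IS(KK)K))
  [4] IS(KK)K(K(IS(KK)K))
  [5] S(KK)K(K(IS(KK)K))
  [6] KK(K(IS(KK)K))(K(K(IS(KK)K)))
  [7] K(K(K(IS(KK)K)))
  [8] K(K(K(S(KK)K)))

Term B:
  start: K(K(K(S(KK)K)))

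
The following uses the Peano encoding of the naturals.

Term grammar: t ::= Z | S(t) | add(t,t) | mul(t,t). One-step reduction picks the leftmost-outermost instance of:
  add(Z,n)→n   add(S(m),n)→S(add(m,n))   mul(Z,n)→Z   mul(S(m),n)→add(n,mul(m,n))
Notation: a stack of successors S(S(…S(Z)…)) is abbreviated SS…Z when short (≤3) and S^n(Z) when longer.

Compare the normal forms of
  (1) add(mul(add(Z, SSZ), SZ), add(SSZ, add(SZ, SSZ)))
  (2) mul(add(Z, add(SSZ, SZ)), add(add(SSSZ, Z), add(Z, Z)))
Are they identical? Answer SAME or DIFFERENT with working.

Answer: DIFFERENT — A ⇓ S^7(Z), B ⇓ S^9(Z)

Reduction:
Term A:
  start: add(mul(add(Z, SSZ), SZ), add(SSZ, add(SZ, SSZ)))
  [1] add(mul(SSZ, SZ), add(SSZ, add(SZ, SSZ)))
  [2] add(add(SZ, mul(SZ, SZ)), add(SSZ, add(SZ, SSZ)))
  [3] add(S(add(Z, mul(SZ, SZ))), add(SSZ, add(SZ, SSZ)))
  [4] S(add(add(Z, mul(SZ, SZ)), add(SSZ, add(SZ, SSZ))))
  [5] S(add(mul(SZ, SZ), add(SSZ, add(SZ, SSZ))))
  [6] S(add(add(SZ, mul(Z, SZ)), add(SSZ, add(SZ, SSZ))))
  [7] S(add(S(add(Z, mul(Z, SZ))), add(SSZ, add(SZ, SSZ))))
  [8] S(S(add(add(Z, mul(Z, SZ)), add(SSZ, add(SZ, SSZ)))))
  [9] S(S(add(mul(Z, SZ), add(SSZ, add(SZ, SSZ)))))
  [10] S(S(add(Z, add(SSZ, add(SZ, SSZ)))))
  [11] S(S(add(SSZ, add(SZ, SSZ))))
  [12] S(S(S(add(SZ, add(SZ, SSZ)))))
  [13] S(S(S(S(add(Z, add(SZ, SSZ))))))
  [14] S(S(S(S(add(SZ, SSZ)))))
  [15] S(S(S(S(S(add(Z, SSZ))))))
  [16] S^7(Z)

Term B:
  start: mul(add(Z, add(SSZ, SZ)), add(add(SSSZ, Z), add(Z, Z)))
  [1] mul(add(SSZ, SZ), add(add(SSSZ, Z), add(Z, Z)))
  [2] mul(S(add(SZ, SZ)), add(add(SSSZ, Z), add(Z, Z)))
  [3] add(add(add(SSSZ, Z), add(Z, Z)), mul(add(SZ, SZ), add(add(SSSZ, Z), add(Z, Z))))
  [4] add(add(S(add(SSZ, Z)), add(Z, Z)), mul(add(SZ, SZ), add(add(SSSZ, Z), add(Z, Z))))
  [5] add(S(add(add(SSZ, Z), add(Z, Z))), mul(add(SZ, SZ), add(add(SSSZ, Z), add(Z, Z))))
  [6] S(add(add(add(SSZ, Z), add(Z, Z)), mul(add(SZ, SZ), add(add(SSSZ, Z), add(Z, Z)))))
  [7] S(add(add(S(add(SZ, Z)), add(Z, Z)), mul(add(SZ, SZ), add(add(SSSZ, Z), add(Z, Z)))))
  [8] S(add(S(add(add(SZ, Z), add(Z, Z))), mul(add(SZ, SZ), add(add(SSSZ, Z), add(Z, Z)))))
  [9] S(S(add(add(add(SZ, Z), add(Z, Z)), mul(add(SZ, SZ), add(add(SSSZ, Z), add(Z, Z))))))
  [10] S(S(add(add(S(add(Z, Z)), add(Z, Z)), mul(add(SZ, SZ), add(add(SSSZ, Z), add(Z, Z))))))
  [11] S(S(add(S(add(add(Z, Z), add(Z, Z))), mul(add(SZ, SZ), add(add(SSSZ, Z), add(Z, Z))))))
  [12] S(S(S(add(add(add(Z, Z), add(Z, Z)), mul(add(SZ, SZ), add(add(SSSZ, Z), add(Z, Z)))))))
  [13] S(S(S(add(add(Z, add(Z, Z)), mul(add(SZ, SZ), add(add(SSSZ, Z), add(Z, Z)))))))
  [14] S(S(S(add(add(Z, Z), mul(add(SZ, SZ), add(add(SSSZ, Z), add(Z, Z)))))))
  [15] S(S(S(add(Z, mul(add(SZ, SZ), add(add(SSSZ, Z), add(Z, Z)))))))
  [16] S(S(S(mul(add(SZ, SZ), add(add(SSSZ, Z), add(Z, Z))))))
  [17] S(S(S(mul(S(add(Z, SZ)), add(add(SSSZ, Z), add(Z, Z))))))
  [18] S(S(S(add(add(add(SSSZ, Z), add(Z, Z)), mul(add(Z, SZ), add(add(SSSZ, Z), add(Z, Z)))))))
  [19] S(S(S(add(add(S(add(SSZ, Z)), add(Z, Z)), mul(add(Z, SZ), add(add(SSSZ, Z), add(Z, Z)))))))
  [20] S(S(S(add(S(add(add(SSZ, Z), add(Z, Z))), mul(add(Z, SZ), add(add(SSSZ, Z), add(Z, Z)))))))
  [21] S(S(S(S(add(add(add(SSZ, Z), add(Z, Z)), mul(add(Z, SZ), add(add(SSSZ, Z), add(Z, Z))))))))
  [22] S(S(S(S(add(add(S(add(SZ, Z)), add(Z, Z)), mul(add(Z, SZ), add(add(SSSZ, Z), add(Z, Z))))))))
  [23] S(S(S(S(add(S(add(add(SZ, Z), add(Z, Z))), mul(add(Z, SZ), add(add(SSSZ, Z), add(Z, Z))))))))
  [24] S(S(S(S(S(add(add(add(SZ, Z), add(Z, Z)), mul(add(Z, SZ), add(add(SSSZ, Z), add(Z, Z)))))))))
  [25] S(S(S(S(S(add(add(S(add(Z, Z)), add(Z, Z)), mul(add(Z, SZ), add(add(SSSZ, Z), add(Z, Z)))))))))
  [26] S(S(S(S(S(add(S(add(add(Z, Z), add(Z, Z))), mul(add(Z, SZ), add(add(SSSZ, Z), add(Z, Z)))))))))
  [27] S(S(S(S(S(S(add(add(add(Z, Z), add(Z, Z)), mul(add(Z, SZ), add(add(SSSZ, Z), add(Z, Z))))))))))
  [28] S(S(S(S(S(S(add(add(Z, add(Z, Z)), mul(add(Z, SZ), add(add(SSSZ, Z), add(Z, Z))))))))))
  [29] S(S(S(S(S(S(add(add(Z, Z), mul(add(Z, SZ), add(add(SSSZ, Z), add(Z, Z))))))))))
  [30] S(S(S(S(S(S(add(Z, mul(add(Z, SZ), add(add(SSSZ, Z), add(Z, Z))))))))))
  [31] S(S(S(S(S(S(mul(add(Z, SZ), add(add(SSSZ, Z), add(Z, Z)))))))))
  [32] S(S(S(S(S(S(mul(SZ, add(add(SSSZ, Z), add(Z, Z)))))))))
  [33] S(S(S(S(S(S(add(add(add(SSSZ, Z), add(Z, Z)), mul(Z, add(add(SSSZ, Z), add(Z, Z))))))))))
  [34] S(S(S(S(S(S(add(add(S(add(SSZ, Z)), add(Z, Z)), mul(Z, add(add(SSSZ, Z), add(Z, Z))))))))))
  [35] S(S(S(S(S(S(add(S(add(add(SSZ, Z), add(Z, Z))), mul(Z, add(add(SSSZ, Z), add(Z, Z))))))))))
  [36] S(S(S(S(S(S(S(add(add(add(SSZ, Z), add(Z, Z)), mul(Z, add(add(SSSZ, Z), add(Z, Z)))))))))))
  [37] S(S(S(S(S(S(S(add(add(S(add(SZ, Z)), add(Z, Z)), mul(Z, add(add(SSSZ, Z), add(Z, Z)))))))))))
  [38] S(S(S(S(S(S(S(add(S(add(add(SZ, Z), add(Z, Z))), mul(Z, add(add(SSSZ, Z), add(Z, Z)))))))))))
  [39] S(S(S(S(S(S(S(S(add(add(add(SZ, Z), add(Z, Z)), mul(Z, add(add(SSSZ, Z), add(Z, Z))))))))))))
  [40] S(S(S(S(S(S(S(S(add(add(S(add(Z, Z)), add(Z, Z)), mul(Z, add(add(SSSZ, Z), add(Z, Z))))))))))))
  [41] S(S(S(S(S(S(S(S(add(S(add(add(Z, Z), add(Z, Z))), mul(Z, add(add(SSSZ, Z), add(Z, Z))))))))))))
  [42] S(S(S(S(S(S(S(S(S(add(add(add(Z, Z), add(Z, Z)), mul(Z, add(add(SSSZ, Z), add(Z, Z)))))))))))))
  [43] S(S(S(S(S(S(S(S(S(add(add(Z, add(Z, Z)), mul(Z, add(add(SSSZ, Z), add(Z, Z)))))))))))))
  [44] S(S(S(S(S(S(S(S(S(add(add(Z, Z), mul(Z, add(add(SSSZ, Z), add(Z, Z)))))))))))))
  [45] S(S(S(S(S(S(S(S(S(add(Z, mul(Z, add(add(SSSZ, Z), add(Z, Z)))))))))))))
  [46] S(S(S(S(S(S(S(S(S(mul(Z, add(add(SSSZ, Z), add(Z, Z))))))))))))
  [47] S^9(Z)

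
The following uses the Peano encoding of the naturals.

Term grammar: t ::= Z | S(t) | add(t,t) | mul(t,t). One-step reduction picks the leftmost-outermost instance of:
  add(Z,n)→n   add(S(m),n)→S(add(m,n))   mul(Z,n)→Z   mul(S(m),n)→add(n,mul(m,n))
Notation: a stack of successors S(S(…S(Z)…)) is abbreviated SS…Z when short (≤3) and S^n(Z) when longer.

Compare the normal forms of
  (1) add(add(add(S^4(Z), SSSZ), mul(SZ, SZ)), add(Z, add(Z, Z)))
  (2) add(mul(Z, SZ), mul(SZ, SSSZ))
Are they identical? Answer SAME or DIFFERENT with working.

Term A:
  start: add(add(add(S^4(Z), SSSZ), mul(SZ, SZ)), add(Z, add(Z, Z)))
  step 1: add(add(S(add(SSSZ, SSSZ)), mul(SZ, SZ)), add(Z, add(Z, Z)))
  step 2: add(S(add(add(SSSZ, SSSZ), mul(SZ, SZ))), add(Z, add(Z, Z)))
  step 3: S(add(add(add(SSSZ, SSSZ), mul(SZ, SZ)), add(Z, add(Z, Z))))
  step 4: S(add(add(S(add(SSZ, SSSZ)), mul(SZ, SZ)), add(Z, add(Z, Z))))
  step 5: S(add(S(add(add(SSZ, SSSZ), mul(SZ, SZ))), add(Z, add(Z, Z))))
  step 6: S(S(add(add(add(SSZ, SSSZ), mul(SZ, SZ)), add(Z, add(Z, Z)))))
  step 7: S(S(add(add(S(add(SZ, SSSZ)), mul(SZ, SZ)), add(Z, add(Z, Z)))))
  step 8: S(S(add(S(add(add(SZ, SSSZ), mul(SZ, SZ))), add(Z, add(Z, Z)))))
  step 9: S(S(S(add(add(add(SZ, SSSZ), mul(SZ, SZ)), add(Z, add(Z, Z))))))
  step 10: S(S(S(add(add(S(add(Z, SSSZ)), mul(SZ, SZ)), add(Z, add(Z, Z))))))
  step 11: S(S(S(add(S(add(add(Z, SSSZ), mul(SZ, SZ))), add(Z, add(Z, Z))))))
  step 12: S(S(S(S(add(add(add(Z, SSSZ), mul(SZ, SZ)), add(Z, add(Z, Z)))))))
  step 13: S(S(S(S(add(add(SSSZ, mul(SZ, SZ)), add(Z, add(Z, Z)))))))
  step 14: S(S(S(S(add(S(add(SSZ, mul(SZ, SZ))), add(Z, add(Z, Z)))))))
  step 15: S(S(S(S(S(add(add(SSZ, mul(SZ, SZ)), add(Z, add(Z, Z))))))))
  step 16: S(S(S(S(S(add(S(add(SZ, mul(SZ, SZ))), add(Z, add(Z, Z))))))))
  step 17: S(S(S(S(S(S(add(add(SZ, mul(SZ, SZ)), add(Z, add(Z, Z)))))))))
  step 18: S(S(S(S(S(S(add(S(add(Z, mul(SZ, SZ))), add(Z, add(Z, Z)))))))))
  step 19: S(S(S(S(S(S(S(add(add(Z, mul(SZ, SZ)), add(Z, add(Z, Z))))))))))
  step 20: S(S(S(S(S(S(S(add(mul(SZ, SZ), add(Z, add(Z, Z))))))))))
  step 21: S(S(S(S(S(S(S(add(add(SZ, mul(Z, SZ)), add(Z, add(Z, Z))))))))))
  step 22: S(S(S(S(S(S(S(add(S(add(Z, mul(Z, SZ))), add(Z, add(Z, Z))))))))))
  step 23: S(S(S(S(S(S(S(S(add(add(Z, mul(Z, SZ)), add(Z, add(Z, Z)))))))))))
  step 24: S(S(S(S(S(S(S(S(add(mul(Z, SZ), add(Z, add(Z, Z)))))))))))
  step 25: S(S(S(S(S(S(S(S(add(Z, add(Z, add(Z, Z)))))))))))
  step 26: S(S(S(S(S(S(S(S(add(Z, add(Z, Z))))))))))
  step 27: S(S(S(S(S(S(S(S(add(Z, Z)))))))))
  step 28: S^8(Z)

Term B:
  start: add(mul(Z, SZ), mul(SZ, SSSZ))
  step 1: add(Z, mul(SZ, SSSZ))
  step 2: mul(SZ, SSSZ)
  step 3: add(SSSZ, mul(Z, SSSZ))
  step 4: S(add(SSZ, mul(Z, SSSZ)))
  step 5: S(S(add(SZ, mul(Z, SSSZ))))
  step 6: S(S(S(add(Z, mul(Z, SSSZ)))))
  step 7: S(S(S(mul(Z, SSSZ))))
  step 8: SSSZ

Answer: DIFFERENT — A ⇓ S^8(Z), B ⇓ SSSZ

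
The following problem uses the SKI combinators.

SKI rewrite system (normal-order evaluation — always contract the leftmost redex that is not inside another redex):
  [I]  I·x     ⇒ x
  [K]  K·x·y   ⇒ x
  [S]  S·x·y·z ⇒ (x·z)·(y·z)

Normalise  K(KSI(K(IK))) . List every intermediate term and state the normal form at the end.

Answer: normal form = K(S(KK))  (in 2 steps)

Reduction:
  start: K(KSI(K(IK)))
  →1  K(S(K(IK)))
  →2  K(S(KK))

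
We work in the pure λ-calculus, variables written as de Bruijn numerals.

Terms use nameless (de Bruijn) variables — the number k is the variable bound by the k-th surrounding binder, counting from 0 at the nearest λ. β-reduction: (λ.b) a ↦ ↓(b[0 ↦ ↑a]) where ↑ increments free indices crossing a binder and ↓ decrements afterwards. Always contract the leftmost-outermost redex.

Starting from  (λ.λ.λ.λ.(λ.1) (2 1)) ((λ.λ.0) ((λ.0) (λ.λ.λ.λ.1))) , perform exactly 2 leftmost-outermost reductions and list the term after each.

  start: (λ.λ.λ.λ.(λ.1) (2 1)) ((λ.λ.0) ((λ.0) (λ.λ.λ.λ.1)))
  →1  λ.λ.λ.(λ.1) (2 1)
  →2  λ.λ.λ.0

Answer: after 2 steps: λ.λ.λ.0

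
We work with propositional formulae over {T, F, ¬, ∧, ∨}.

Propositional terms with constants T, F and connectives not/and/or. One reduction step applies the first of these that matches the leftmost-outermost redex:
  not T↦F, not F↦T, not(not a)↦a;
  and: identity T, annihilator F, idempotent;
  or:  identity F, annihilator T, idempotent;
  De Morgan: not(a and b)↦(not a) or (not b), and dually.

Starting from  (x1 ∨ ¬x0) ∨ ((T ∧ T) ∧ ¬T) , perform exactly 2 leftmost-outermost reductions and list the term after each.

Answer: after 2 steps: (x1 ∨ ¬x0) ∨ ¬T

Working:
  start: (x1 ∨ ¬x0) ∨ ((T ∧ T) ∧ ¬T)
  [1] (x1 ∨ ¬x0) ∨ (T ∧ ¬T)
  [2] (x1 ∨ ¬x0) ∨ ¬T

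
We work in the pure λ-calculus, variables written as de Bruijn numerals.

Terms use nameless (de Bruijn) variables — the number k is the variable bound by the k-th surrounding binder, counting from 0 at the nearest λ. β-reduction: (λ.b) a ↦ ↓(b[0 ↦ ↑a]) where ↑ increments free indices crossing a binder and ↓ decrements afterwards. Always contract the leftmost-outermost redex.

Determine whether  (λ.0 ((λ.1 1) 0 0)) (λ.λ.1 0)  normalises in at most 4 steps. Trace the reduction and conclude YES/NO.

  start: (λ.0 ((λ.1 1) 0 0)) (λ.λ.1 0)
  [1] (λ.λ.1 0) ((λ.(λ.λ.1 0) (λ.λ.1 0)) (λ.λ.1 0) (λ.λ.1 0))
  [2] λ.(λ.(λ.λ.1 0) (λ.λ.1 0)) (λ.λ.1 0) (λ.λ.1 0) 0
  [3] λ.(λ.λ.1 0) (λ.λ.1 0) (λ.λ.1 0) 0
  [4] λ.(λ.(λ.λ.1 0) 0) (λ.λ.1 0) 0

Answer: NO — after 4 steps the term is λ.(λ.(λ.λ.1 0) 0) (λ.λ.1 0) 0, not yet normal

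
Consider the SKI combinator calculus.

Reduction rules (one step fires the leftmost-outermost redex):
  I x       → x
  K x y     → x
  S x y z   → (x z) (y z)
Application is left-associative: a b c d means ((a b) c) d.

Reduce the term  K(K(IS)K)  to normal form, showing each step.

Answer: normal form = KS  (in 2 steps)

Working:
  start: K(K(IS)K)
  step 1: K(IS)
  step 2: KS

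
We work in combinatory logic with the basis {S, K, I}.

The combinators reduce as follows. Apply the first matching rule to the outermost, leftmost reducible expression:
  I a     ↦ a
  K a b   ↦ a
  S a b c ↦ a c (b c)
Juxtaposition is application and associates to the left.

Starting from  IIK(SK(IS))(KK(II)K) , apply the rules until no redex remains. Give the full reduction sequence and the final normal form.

Answer: normal form = SKS  (in 4 steps)

Working:
  start: IIK(SK(IS))(KK(II)K)
  →1  IK(SK(IS))(KK(II)K)
  →2  K(SK(IS))(KK(II)K)
  →3  SK(IS)
  →4  SKS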